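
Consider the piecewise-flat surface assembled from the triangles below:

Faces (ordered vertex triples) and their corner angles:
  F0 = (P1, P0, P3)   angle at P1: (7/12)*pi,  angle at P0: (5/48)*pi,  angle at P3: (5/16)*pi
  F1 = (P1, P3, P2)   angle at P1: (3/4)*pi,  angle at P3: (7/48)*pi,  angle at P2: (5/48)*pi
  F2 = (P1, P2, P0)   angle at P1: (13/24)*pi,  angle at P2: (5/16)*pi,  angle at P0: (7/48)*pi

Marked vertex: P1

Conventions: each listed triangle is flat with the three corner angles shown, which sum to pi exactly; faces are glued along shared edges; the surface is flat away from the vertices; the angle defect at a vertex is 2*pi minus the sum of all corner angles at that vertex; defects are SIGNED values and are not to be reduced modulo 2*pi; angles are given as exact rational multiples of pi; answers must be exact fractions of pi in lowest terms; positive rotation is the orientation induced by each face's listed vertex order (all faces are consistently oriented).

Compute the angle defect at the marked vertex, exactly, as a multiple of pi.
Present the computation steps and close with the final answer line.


Sum of corner angles at P1: (15/8)*pi
defect = 2*pi - (15/8)*pi

Answer: defect(P1) = pi/8


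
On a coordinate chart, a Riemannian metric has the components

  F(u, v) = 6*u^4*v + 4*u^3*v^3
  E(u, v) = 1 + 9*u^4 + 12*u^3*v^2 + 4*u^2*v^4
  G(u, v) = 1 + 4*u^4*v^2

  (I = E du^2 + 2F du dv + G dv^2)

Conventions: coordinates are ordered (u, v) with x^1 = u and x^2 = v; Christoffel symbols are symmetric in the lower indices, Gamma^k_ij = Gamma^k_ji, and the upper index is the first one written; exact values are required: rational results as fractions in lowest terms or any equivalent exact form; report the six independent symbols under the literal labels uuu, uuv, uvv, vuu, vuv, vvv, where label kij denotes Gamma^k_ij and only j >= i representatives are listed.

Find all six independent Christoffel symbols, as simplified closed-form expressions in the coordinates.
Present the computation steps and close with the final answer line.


E = 1 + 9*u^4 + 12*u^3*v^2 + 4*u^2*v^4; F = 6*u^4*v + 4*u^3*v^3; G = 1 + 4*u^4*v^2
Gamma^k_ij = (1/2) g^{kl} (d_i g_jl + d_j g_il - d_l g_ij), with g^inv = (1/(EG-F^2)) [[G, -F], [-F, E]]
first partials: E_u = 36*u^3 + 36*u^2*v^2 + 8*u*v^4, E_v = 24*u^3*v + 16*u^2*v^3, F_u = 24*u^3*v + 12*u^2*v^3, F_v = 6*u^4 + 12*u^3*v^2, G_u = 16*u^3*v^2, G_v = 8*u^4*v
D = EG - F^2 = 1 + 9*u^4 + 12*u^3*v^2 + 4*u^2*v^4 + 4*u^4*v^2
expanded: Gamma^u_uu = (G E_u - 2F F_u + F E_v)/(2D), Gamma^u_uv = (G E_v - F G_u)/(2D), Gamma^u_vv = (2G F_v - G G_u - F G_v)/(2D), Gamma^v_uu = (2E F_u - E E_v - F E_u)/(2D), Gamma^v_uv = (E G_u - F E_v)/(2D), Gamma^v_vv = (E G_v - 2F F_v + F G_u)/(2D); substitute and cancel common factors

Answer: Gamma_uuu = (18*u^3 + 18*u^2*v^2 + 4*u*v^4)/(4*u^4*v^2 + 9*u^4 + 12*u^3*v^2 + 4*u^2*v^4 + 1), Gamma_uuv = (12*u^3*v + 8*u^2*v^3)/(4*u^4*v^2 + 9*u^4 + 12*u^3*v^2 + 4*u^2*v^4 + 1), Gamma_uvv = (6*u^4 + 4*u^3*v^2)/(4*u^4*v^2 + 9*u^4 + 12*u^3*v^2 + 4*u^2*v^4 + 1), Gamma_vuu = (12*u^3*v + 4*u^2*v^3)/(4*u^4*v^2 + 9*u^4 + 12*u^3*v^2 + 4*u^2*v^4 + 1), Gamma_vuv = 8*u^3*v^2/(4*u^4*v^2 + 9*u^4 + 12*u^3*v^2 + 4*u^2*v^4 + 1), Gamma_vvv = 4*u^4*v/(4*u^4*v^2 + 9*u^4 + 12*u^3*v^2 + 4*u^2*v^4 + 1)


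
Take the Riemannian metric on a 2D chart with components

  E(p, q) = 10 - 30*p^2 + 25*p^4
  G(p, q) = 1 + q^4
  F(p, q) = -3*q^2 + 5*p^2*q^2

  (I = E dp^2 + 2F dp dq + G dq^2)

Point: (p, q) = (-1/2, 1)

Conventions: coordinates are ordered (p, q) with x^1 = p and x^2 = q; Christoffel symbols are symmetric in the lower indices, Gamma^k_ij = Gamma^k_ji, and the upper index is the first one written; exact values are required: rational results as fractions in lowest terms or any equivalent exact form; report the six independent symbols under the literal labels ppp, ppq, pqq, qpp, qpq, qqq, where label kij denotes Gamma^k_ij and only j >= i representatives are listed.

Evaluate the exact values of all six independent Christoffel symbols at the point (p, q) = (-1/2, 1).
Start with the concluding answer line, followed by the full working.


Answer: Gamma_ppp = 140/81, Gamma_ppq = 0, Gamma_pqq = -56/81, Gamma_qpp = -80/81, Gamma_qpq = 0, Gamma_qqq = 32/81

E = 65/16, F = -7/4, G = 2 at the point
E_p = 35/2, E_q = 0, F_p = -5, F_q = -7/2, G_p = 0, G_q = 4
EG - F^2 = 81/16;  g^inv = (16/81) * [[2, 7/4], [7/4, 65/16]]
first-kind symbols [ij,l] = (1/2)(d_i g_jl + d_j g_il - d_l g_ij): [pp,p] = E_p/2 = 35/4, [pp,q] = F_p - E_q/2 = -5, [pq,p] = E_q/2 = 0, [pq,q] = G_p/2 = 0, [qq,p] = F_q - G_p/2 = -7/2, [qq,q] = G_q/2 = 2
Gamma^p_ij = (G*[ij,p] - F*[ij,q])/(EG - F^2), Gamma^q_ij = (E*[ij,q] - F*[ij,p])/(EG - F^2)


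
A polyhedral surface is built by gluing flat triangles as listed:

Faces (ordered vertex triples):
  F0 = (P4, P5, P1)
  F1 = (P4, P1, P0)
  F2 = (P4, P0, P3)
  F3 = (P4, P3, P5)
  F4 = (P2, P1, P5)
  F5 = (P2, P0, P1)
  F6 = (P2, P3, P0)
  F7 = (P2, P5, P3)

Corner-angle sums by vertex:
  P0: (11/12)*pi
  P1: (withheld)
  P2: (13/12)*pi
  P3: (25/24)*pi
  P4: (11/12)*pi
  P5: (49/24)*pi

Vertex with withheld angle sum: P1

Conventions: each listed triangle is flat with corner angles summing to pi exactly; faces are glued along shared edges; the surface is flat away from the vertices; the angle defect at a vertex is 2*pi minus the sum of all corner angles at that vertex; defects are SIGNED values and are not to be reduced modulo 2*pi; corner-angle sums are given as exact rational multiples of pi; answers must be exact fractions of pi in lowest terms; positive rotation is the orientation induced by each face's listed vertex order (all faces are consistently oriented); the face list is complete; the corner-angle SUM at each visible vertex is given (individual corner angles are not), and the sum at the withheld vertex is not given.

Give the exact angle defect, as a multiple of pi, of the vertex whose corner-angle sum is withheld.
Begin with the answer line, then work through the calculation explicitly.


Answer: defect(P1) = 0

V = 6, E = 12, F = 8; chi = V - E + F = 2
Gauss-Bonnet: total defect = 2*pi*chi = 4*pi; visible defects sum to 4*pi


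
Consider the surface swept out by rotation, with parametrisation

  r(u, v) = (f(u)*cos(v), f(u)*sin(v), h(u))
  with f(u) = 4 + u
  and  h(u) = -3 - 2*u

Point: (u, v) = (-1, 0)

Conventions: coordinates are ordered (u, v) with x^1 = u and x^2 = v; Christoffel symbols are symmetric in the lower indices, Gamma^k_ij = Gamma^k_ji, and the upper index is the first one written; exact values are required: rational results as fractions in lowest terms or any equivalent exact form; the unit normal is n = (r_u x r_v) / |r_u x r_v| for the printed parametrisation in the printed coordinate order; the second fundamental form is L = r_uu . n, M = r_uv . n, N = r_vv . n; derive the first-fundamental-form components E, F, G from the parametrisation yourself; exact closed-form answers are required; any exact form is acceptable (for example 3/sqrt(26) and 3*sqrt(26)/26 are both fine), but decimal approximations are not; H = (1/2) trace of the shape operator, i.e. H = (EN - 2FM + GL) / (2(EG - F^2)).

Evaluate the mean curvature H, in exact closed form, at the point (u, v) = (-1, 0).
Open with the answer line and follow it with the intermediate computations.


Answer: H = -sqrt(5)/15

f = 3, f' = 1, f'' = 0, h' = -2, h'' = 0
E = 5, F = 0, G = 9; answer radicand W^2 = 5
unnormalised second-form numerators: l = 0, m = 0, n = -6; L = l/sqrt(5), and similarly M = m/sqrt(W^2), N = n/sqrt(W^2)
H = (E*n - 2*F*m + G*l) / (2*(EG - F^2)*sqrt(W^2)); E*n - 2*F*m + G*l = -30, EG - F^2 = 45, so H = (-1/3)/sqrt(5)


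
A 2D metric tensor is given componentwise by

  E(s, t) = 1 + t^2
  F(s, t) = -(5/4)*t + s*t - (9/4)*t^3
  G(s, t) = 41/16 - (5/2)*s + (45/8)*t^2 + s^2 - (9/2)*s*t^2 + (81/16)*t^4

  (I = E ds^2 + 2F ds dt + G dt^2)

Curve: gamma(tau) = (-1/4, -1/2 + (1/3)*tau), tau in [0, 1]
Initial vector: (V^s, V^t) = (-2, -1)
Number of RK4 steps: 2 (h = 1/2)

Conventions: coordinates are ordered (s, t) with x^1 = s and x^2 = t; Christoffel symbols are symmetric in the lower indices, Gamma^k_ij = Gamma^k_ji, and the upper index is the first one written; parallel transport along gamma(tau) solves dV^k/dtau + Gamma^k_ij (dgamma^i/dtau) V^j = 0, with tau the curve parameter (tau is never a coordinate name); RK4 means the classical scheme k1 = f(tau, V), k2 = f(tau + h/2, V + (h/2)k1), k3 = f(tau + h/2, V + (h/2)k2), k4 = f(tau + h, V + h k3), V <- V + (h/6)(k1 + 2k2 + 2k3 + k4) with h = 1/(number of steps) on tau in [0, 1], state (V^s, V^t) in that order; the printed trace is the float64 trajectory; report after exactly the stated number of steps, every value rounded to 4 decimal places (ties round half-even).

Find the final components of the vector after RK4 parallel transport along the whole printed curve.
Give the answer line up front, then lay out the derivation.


Answer: V^s = -2.1004, V^t = -1.5398

gamma'(tau) = (0, 1/3); f(tau, V)^k = -Gamma^k_ij(gamma(tau)) gamma'^i(tau) V^j; h = 1/2; intermediate values shown to 6 dp
curve data and Christoffel symbols at the stage parameters:
  tau = 0.000000: gamma = (-0.250000, -0.500000), gamma' = (0.000000, 0.333333); Gamma_sss = 0.000000, Gamma_sst = -0.090845, Gamma_stt = -0.204400, Gamma_tss = 0.000000, Gamma_tst = -0.374734, Gamma_ttt = -0.843151
  tau = 0.250000: gamma = (-0.250000, -0.416667), gamma' = (0.000000, 0.333333); Gamma_sss = 0.000000, Gamma_sst = -0.087755, Gamma_stt = -0.164540, Gamma_tss = 0.000000, Gamma_tst = -0.398188, Gamma_ttt = -0.746602
  tau = 0.500000: gamma = (-0.250000, -0.333333), gamma' = (0.000000, 0.333333); Gamma_sss = 0.000000, Gamma_sst = -0.079867, Gamma_stt = -0.119800, Gamma_tss = 0.000000, Gamma_tst = -0.419301, Gamma_ttt = -0.628952
  tau = 0.750000: gamma = (-0.250000, -0.250000), gamma' = (0.000000, 0.333333); Gamma_sss = 0.000000, Gamma_sst = -0.066593, Gamma_stt = -0.074917, Gamma_tss = 0.000000, Gamma_tst = -0.437016, Gamma_ttt = -0.491643
  tau = 1.000000: gamma = (-0.250000, -0.166667), gamma' = (0.000000, 0.333333); Gamma_sss = 0.000000, Gamma_sst = -0.048042, Gamma_stt = -0.036032, Gamma_tss = 0.000000, Gamma_tst = -0.450394, Gamma_ttt = -0.337796
step 0: V^s = -2.0000, V^t = -1.0000
step 1: k1 = (-0.128696, -0.530873), k2 = (-0.121570, -0.551626), k3 = (-0.121803, -0.552680), k4 = (-0.105835, -0.555632); V <- V + (h/6)(k1 + 2k2 + 2k3 + k4): V^s = -2.0601, V^t = -1.2746
step 2: k1 = (-0.105744, -0.555154), k2 = (-0.081612, -0.535578), k3 = (-0.081356, -0.533897), k4 = (-0.052157, -0.488969); V <- V + (h/6)(k1 + 2k2 + 2k3 + k4): V^s = -2.1004, V^t = -1.5398


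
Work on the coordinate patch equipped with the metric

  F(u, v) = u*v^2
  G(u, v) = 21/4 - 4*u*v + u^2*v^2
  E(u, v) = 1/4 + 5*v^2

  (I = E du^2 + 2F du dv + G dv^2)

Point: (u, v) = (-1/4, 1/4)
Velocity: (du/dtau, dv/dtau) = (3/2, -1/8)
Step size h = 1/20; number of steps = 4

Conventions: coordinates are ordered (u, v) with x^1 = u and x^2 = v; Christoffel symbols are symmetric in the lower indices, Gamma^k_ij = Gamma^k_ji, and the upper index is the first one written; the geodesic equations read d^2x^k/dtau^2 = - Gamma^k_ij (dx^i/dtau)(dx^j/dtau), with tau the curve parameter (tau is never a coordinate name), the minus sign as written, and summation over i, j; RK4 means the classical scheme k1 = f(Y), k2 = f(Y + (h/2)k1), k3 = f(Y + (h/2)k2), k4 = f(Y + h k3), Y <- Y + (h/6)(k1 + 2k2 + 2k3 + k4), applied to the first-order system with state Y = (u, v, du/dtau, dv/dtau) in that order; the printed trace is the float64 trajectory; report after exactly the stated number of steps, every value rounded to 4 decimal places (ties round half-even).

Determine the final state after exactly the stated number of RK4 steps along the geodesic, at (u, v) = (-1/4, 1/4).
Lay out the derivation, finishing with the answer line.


f(Y) = (du/dtau, dv/dtau, -Gamma^u_ij Y'^i Y'^j, -Gamma^v_ij Y'^i Y'^j) with the Gammas evaluated at the stage position; h = 0.050000; intermediate values shown to 6 dp
step 0: u = -0.2500, v = 0.2500, du/dtau = 1.5000, dv/dtau = -0.1250
step 1:
  k1: at (u, v) = (-0.250000, 0.250000), (du/dtau, dv/dtau) = (1.500000, -0.125000); Gamma_uuu = -0.005994, Gamma_uuv = 2.219795, Gamma_uvv = 0.697102, Gamma_vuu = -0.215773, Gamma_vuv = -0.087382, Gamma_vvv = 0.095662; k1 = (1.500000, -0.125000, 0.835017, 0.451226)
  k2: at (u, v) = (-0.212500, 0.246875), (du/dtau, dv/dtau) = (1.520875, -0.113719); Gamma_uuu = -0.005015, Gamma_uuv = 2.223114, Gamma_uvv = 0.726175, Gamma_vuu = -0.214823, Gamma_vuv = -0.087488, Gamma_vvv = 0.081564; k2 = (1.520875, -0.113719, 0.771198, 0.465582)
  k3: at (u, v) = (-0.211978, 0.247157), (du/dtau, dv/dtau) = (1.519280, -0.113360); Gamma_uuu = -0.005014, Gamma_uuv = 2.222862, Gamma_uvv = 0.726520, Gamma_vuu = -0.215067, Gamma_vuv = -0.087596, Gamma_vvv = 0.081370; k3 = (1.519280, -0.113360, 0.767907, 0.465202)
  k4: at (u, v) = (-0.174036, 0.244332), (du/dtau, dv/dtau) = (1.538395, -0.101740); Gamma_uuu = -0.004060, Gamma_uuv = 2.225650, Gamma_uvv = 0.756084, Gamma_vuu = -0.214317, Gamma_vuv = -0.087779, Gamma_vvv = 0.067011; k4 = (1.538395, -0.101740, 0.698482, 0.479044)
  Y <- Y + (h/6)(k1 + 2k2 + 2k3 + k4): u = -0.1740, v = 0.2443, du/dtau = 1.5384, dv/dtau = -0.1017
step 2:
  k1: at (u, v) = (-0.174011, 0.244326), (du/dtau, dv/dtau) = (1.538431, -0.101735); Gamma_uuu = -0.004059, Gamma_uuv = 2.225655, Gamma_uvv = 0.756104, Gamma_vuu = -0.214313, Gamma_vuv = -0.087778, Gamma_vvv = 0.067002; k1 = (1.538431, -0.101735, 0.698463, 0.479059)
  k2: at (u, v) = (-0.135550, 0.241782), (du/dtau, dv/dtau) = (1.555892, -0.089758); Gamma_uuu = -0.003123, Gamma_uuv = 2.227971, Gamma_uvv = 0.786210, Gamma_vuu = -0.213757, Gamma_vuv = -0.088038, Gamma_vvv = 0.052353; k2 = (1.555892, -0.089758, 0.623518, 0.492453)
  k3: at (u, v) = (-0.135113, 0.242082), (du/dtau, dv/dtau) = (1.554019, -0.089423); Gamma_uuu = -0.003121, Gamma_uuv = 2.227755, Gamma_uvv = 0.786489, Gamma_vuu = -0.214019, Gamma_vuv = -0.088155, Gamma_vvv = 0.052189; k3 = (1.554019, -0.089423, 0.620410, 0.491932)
  k4: at (u, v) = (-0.096310, 0.239855), (du/dtau, dv/dtau) = (1.569451, -0.077138); Gamma_uuu = -0.002202, Gamma_uuv = 2.229666, Gamma_uvv = 0.816991, Gamma_vuu = -0.213694, Gamma_vuv = -0.088509, Gamma_vvv = 0.037315; k4 = (1.569451, -0.077138, 0.540430, 0.504715)
  Y <- Y + (h/6)(k1 + 2k2 + 2k3 + k4): u = -0.0963, v = 0.2398, du/dtau = 1.5695, dv/dtau = -0.0771
step 3:
  k1: at (u, v) = (-0.096280, 0.239849), (du/dtau, dv/dtau) = (1.569487, -0.077130); Gamma_uuu = -0.002201, Gamma_uuv = 2.229670, Gamma_uvv = 0.817015, Gamma_vuu = -0.213691, Gamma_vuv = -0.088507, Gamma_vvv = 0.037303; k1 = (1.569487, -0.077130, 0.540387, 0.504732)
  k2: at (u, v) = (-0.057043, 0.237921), (du/dtau, dv/dtau) = (1.582997, -0.064512); Gamma_uuu = -0.001294, Gamma_uuv = 2.231232, Gamma_uvv = 0.847978, Gamma_vuu = -0.213594, Gamma_vuv = -0.088956, Gamma_vvv = 0.022170; k2 = (1.582997, -0.064512, 0.455429, 0.516979)
  k3: at (u, v) = (-0.056705, 0.238236), (du/dtau, dv/dtau) = (1.580873, -0.064206); Gamma_uuu = -0.001290, Gamma_uuv = 2.231048, Gamma_uvv = 0.848180, Gamma_vuu = -0.213873, Gamma_vuv = -0.089082, Gamma_vvv = 0.022040; k3 = (1.580873, -0.064206, 0.452634, 0.516327)
  k4: at (u, v) = (-0.017236, 0.236639), (du/dtau, dv/dtau) = (1.592119, -0.051314); Gamma_uuu = -0.000390, Gamma_uuv = 2.232322, Gamma_uvv = 0.879436, Gamma_vuu = -0.214038, Gamma_vuv = -0.089643, Gamma_vvv = 0.006720; k4 = (1.592119, -0.051314, 0.363423, 0.527888)
  Y <- Y + (h/6)(k1 + 2k2 + 2k3 + k4): u = -0.0172, v = 0.2366, du/dtau = 1.5922, dv/dtau = -0.0513
step 4:
  k1: at (u, v) = (-0.017202, 0.236633), (du/dtau, dv/dtau) = (1.592153, -0.051303); Gamma_uuu = -0.000389, Gamma_uuv = 2.232325, Gamma_uvv = 0.879464, Gamma_vuu = -0.214035, Gamma_vuv = -0.089642, Gamma_vvv = 0.006707; k1 = (1.592153, -0.051303, 0.363356, 0.527906)
  k2: at (u, v) = (0.022602, 0.235351), (du/dtau, dv/dtau) = (1.601237, -0.038106); Gamma_uuu = 0.000510, Gamma_uuv = 2.233356, Gamma_uvv = 0.911091, Gamma_vuu = -0.214461, Gamma_vuv = -0.090317, Gamma_vvv = -0.008840; k2 = (1.601237, -0.038106, 0.269912, 0.538861)
  k3: at (u, v) = (0.022829, 0.235681), (du/dtau, dv/dtau) = (1.598901, -0.037832); Gamma_uuu = 0.000516, Gamma_uuv = 2.233197, Gamma_uvv = 0.911201, Gamma_vuu = -0.214757, Gamma_vuv = -0.090451, Gamma_vvv = -0.008930; k3 = (1.598901, -0.037832, 0.267545, 0.538093)
  k4: at (u, v) = (0.062743, 0.234742), (du/dtau, dv/dtau) = (1.605531, -0.024399); Gamma_uuu = 0.001418, Gamma_uuv = 2.234031, Gamma_uvv = 0.943008, Gamma_vuu = -0.215478, Gamma_vuv = -0.091258, Gamma_vvv = -0.024622; k4 = (1.605531, -0.024399, 0.170810, 0.548308)
  Y <- Y + (h/6)(k1 + 2k2 + 2k3 + k4): u = 0.0628, v = 0.2347, du/dtau = 1.6056, dv/dtau = -0.0244

Answer: u = 0.0628, v = 0.2347, du/dtau = 1.6056, dv/dtau = -0.0244


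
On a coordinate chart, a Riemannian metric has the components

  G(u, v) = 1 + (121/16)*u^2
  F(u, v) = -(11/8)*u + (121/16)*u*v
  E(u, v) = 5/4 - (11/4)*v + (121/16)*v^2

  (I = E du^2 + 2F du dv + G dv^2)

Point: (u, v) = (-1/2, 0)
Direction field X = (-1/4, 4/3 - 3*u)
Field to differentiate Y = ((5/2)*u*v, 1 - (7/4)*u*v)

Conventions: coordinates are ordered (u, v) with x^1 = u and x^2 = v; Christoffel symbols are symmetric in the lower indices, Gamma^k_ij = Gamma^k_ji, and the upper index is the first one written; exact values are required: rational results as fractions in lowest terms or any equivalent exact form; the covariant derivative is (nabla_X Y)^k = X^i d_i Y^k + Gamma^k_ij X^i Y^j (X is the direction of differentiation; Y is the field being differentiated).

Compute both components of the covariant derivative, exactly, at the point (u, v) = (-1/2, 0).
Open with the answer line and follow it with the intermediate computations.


Answer: (nabla_X Y)^u = -5519/1608, (nabla_X Y)^v = 8941/3216

E = 5/4, F = 11/16, G = 185/64 at the point
E_u = 0, E_v = -11/4, F_u = -11/8, F_v = -121/32, G_u = -121/16, G_v = 0
EG - F^2 = 201/64;  g^inv = (64/201) * [[185/64, -11/16], [-11/16, 5/4]]
first-kind symbols [ij,l] = (1/2)(d_i g_jl + d_j g_il - d_l g_ij): [uu,u] = E_u/2 = 0, [uu,v] = F_u - E_v/2 = 0, [uv,u] = E_v/2 = -11/8, [uv,v] = G_u/2 = -121/32, [vv,u] = F_v - G_u/2 = 0, [vv,v] = G_v/2 = 0
Gamma^u_ij = (G*[ij,u] - F*[ij,v])/(EG - F^2), Gamma^v_ij = (E*[ij,v] - F*[ij,u])/(EG - F^2)
Gamma_uuu = 0, Gamma_uuv = -88/201, Gamma_uvv = 0, Gamma_vuu = 0, Gamma_vuv = -242/201, Gamma_vvv = 0
X = (-1/4, 17/6), Y = (0, 1) at the point


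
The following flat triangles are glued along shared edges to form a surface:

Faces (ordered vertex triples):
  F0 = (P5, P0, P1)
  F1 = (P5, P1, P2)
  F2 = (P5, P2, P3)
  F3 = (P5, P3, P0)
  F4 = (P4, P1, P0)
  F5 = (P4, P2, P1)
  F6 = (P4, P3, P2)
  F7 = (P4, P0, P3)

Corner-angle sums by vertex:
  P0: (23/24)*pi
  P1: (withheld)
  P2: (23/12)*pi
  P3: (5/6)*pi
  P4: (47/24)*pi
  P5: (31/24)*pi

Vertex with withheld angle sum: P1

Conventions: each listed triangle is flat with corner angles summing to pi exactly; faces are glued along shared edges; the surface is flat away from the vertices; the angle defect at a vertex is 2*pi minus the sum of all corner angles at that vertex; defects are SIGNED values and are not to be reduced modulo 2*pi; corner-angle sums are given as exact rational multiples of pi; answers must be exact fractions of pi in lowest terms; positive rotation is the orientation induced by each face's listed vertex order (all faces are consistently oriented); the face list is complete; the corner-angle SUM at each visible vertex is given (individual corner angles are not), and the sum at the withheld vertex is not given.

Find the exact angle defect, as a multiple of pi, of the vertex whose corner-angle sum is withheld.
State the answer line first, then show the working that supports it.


Answer: defect(P1) = (23/24)*pi

V = 6, E = 12, F = 8; chi = V - E + F = 2
Gauss-Bonnet: total defect = 2*pi*chi = 4*pi; visible defects sum to (73/24)*pi


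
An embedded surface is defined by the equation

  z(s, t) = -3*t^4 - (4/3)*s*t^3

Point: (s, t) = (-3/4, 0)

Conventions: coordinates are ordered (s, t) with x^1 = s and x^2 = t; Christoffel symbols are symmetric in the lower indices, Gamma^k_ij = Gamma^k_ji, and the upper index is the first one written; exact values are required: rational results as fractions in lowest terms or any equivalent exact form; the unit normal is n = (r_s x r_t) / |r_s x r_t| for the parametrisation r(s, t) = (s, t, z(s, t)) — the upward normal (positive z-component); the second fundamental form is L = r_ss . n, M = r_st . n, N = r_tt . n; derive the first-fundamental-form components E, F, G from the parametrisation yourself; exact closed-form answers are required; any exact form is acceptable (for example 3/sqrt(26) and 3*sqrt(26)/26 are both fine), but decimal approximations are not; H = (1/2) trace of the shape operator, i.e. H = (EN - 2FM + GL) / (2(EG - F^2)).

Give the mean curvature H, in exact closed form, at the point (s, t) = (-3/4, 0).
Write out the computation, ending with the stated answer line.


z_s = 0, z_t = 0, z_ss = 0, z_st = 0, z_tt = 0
E = 1, F = 0, G = 1; answer radicand W^2 = 1
unnormalised second-form numerators: l = 0, m = 0, n = 0; L = l/sqrt(1), and similarly M = m/sqrt(W^2), N = n/sqrt(W^2)
H = (E*n - 2*F*m + G*l) / (2*(EG - F^2)*sqrt(W^2)); E*n - 2*F*m + G*l = 0, EG - F^2 = 1, so H = (0)/sqrt(1)

Answer: H = 0


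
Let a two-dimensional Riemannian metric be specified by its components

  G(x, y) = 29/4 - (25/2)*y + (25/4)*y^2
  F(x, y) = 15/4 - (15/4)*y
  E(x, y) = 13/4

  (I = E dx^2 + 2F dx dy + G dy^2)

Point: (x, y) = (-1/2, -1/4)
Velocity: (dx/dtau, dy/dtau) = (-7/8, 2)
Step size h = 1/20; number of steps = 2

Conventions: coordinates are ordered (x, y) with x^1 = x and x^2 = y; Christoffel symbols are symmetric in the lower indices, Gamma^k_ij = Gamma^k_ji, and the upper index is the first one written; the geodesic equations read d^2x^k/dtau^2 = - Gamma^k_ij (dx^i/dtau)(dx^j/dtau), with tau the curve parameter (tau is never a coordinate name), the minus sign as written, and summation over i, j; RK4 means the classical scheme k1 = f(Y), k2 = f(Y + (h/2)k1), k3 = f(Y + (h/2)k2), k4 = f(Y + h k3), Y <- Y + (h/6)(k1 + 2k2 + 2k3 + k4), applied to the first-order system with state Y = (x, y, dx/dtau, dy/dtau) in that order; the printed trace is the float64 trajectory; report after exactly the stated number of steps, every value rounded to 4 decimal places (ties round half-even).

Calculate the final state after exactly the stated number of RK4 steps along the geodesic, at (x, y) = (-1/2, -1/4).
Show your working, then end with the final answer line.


f(Y) = (dx/dtau, dy/dtau, -Gamma^x_ij Y'^i Y'^j, -Gamma^y_ij Y'^i Y'^j) with the Gammas evaluated at the stage position; h = 0.050000; intermediate values shown to 6 dp
step 0: x = -0.5000, y = -0.2500, dx/dtau = -0.8750, dy/dtau = 2.0000
step 1:
  k1: at (x, y) = (-0.500000, -0.250000), (dx/dtau, dy/dtau) = (-0.875000, 2.000000); Gamma_xxx = 0.000000, Gamma_xxy = 0.000000, Gamma_xyy = -0.288115, Gamma_yxx = 0.000000, Gamma_yxy = 0.000000, Gamma_yyy = -0.600240; k1 = (-0.875000, 2.000000, 1.152461, 2.400960)
  k2: at (x, y) = (-0.521875, -0.200000), (dx/dtau, dy/dtau) = (-0.846188, 2.060024); Gamma_xxx = 0.000000, Gamma_xxy = 0.000000, Gamma_xyy = -0.306122, Gamma_yxx = 0.000000, Gamma_yxy = 0.000000, Gamma_yyy = -0.612245; k2 = (-0.846188, 2.060024, 1.299092, 2.598183)
  k3: at (x, y) = (-0.521155, -0.198499), (dx/dtau, dy/dtau) = (-0.842523, 2.064955); Gamma_xxx = 0.000000, Gamma_xxy = 0.000000, Gamma_xyy = -0.306686, Gamma_yxx = 0.000000, Gamma_yxy = 0.000000, Gamma_yyy = -0.612604; k3 = (-0.842523, 2.064955, 1.307719, 2.612167)
  k4: at (x, y) = (-0.542126, -0.146752), (dx/dtau, dy/dtau) = (-0.809614, 2.130608); Gamma_xxx = 0.000000, Gamma_xxy = 0.000000, Gamma_xyy = -0.326968, Gamma_yxx = 0.000000, Gamma_yxy = 0.000000, Gamma_yyy = -0.624919; k4 = (-0.809614, 2.130608, 1.484270, 2.836816)
  Y <- Y + (h/6)(k1 + 2k2 + 2k3 + k4): x = -0.5422, y = -0.1468, dx/dtau = -0.8096, dy/dtau = 2.1305
step 2:
  k1: at (x, y) = (-0.542184, -0.146829), (dx/dtau, dy/dtau) = (-0.809580, 2.130487); Gamma_xxx = 0.000000, Gamma_xxy = 0.000000, Gamma_xyy = -0.326937, Gamma_yxx = 0.000000, Gamma_yxy = 0.000000, Gamma_yyy = -0.624901; k1 = (-0.809580, 2.130487, 1.483959, 2.836412)
  k2: at (x, y) = (-0.562423, -0.093566), (dx/dtau, dy/dtau) = (-0.772481, 2.201398); Gamma_xxx = 0.000000, Gamma_xxy = 0.000000, Gamma_xyy = -0.349673, Gamma_yxx = 0.000000, Gamma_yxy = 0.000000, Gamma_yyy = -0.637318; k2 = (-0.772481, 2.201398, 1.694570, 3.088541)
  k3: at (x, y) = (-0.561496, -0.091794), (dx/dtau, dy/dtau) = (-0.767216, 2.207701); Gamma_xxx = 0.000000, Gamma_xxy = 0.000000, Gamma_xyy = -0.350465, Gamma_yxx = 0.000000, Gamma_yxy = 0.000000, Gamma_yyy = -0.637725; k3 = (-0.767216, 2.207701, 1.708144, 3.108235)
  k4: at (x, y) = (-0.580544, -0.036444), (dx/dtau, dy/dtau) = (-0.724173, 2.285899); Gamma_xxx = 0.000000, Gamma_xxy = 0.000000, Gamma_xyy = -0.376361, Gamma_yxx = 0.000000, Gamma_yxy = 0.000000, Gamma_yyy = -0.650128; k4 = (-0.724173, 2.285899, 1.966611, 3.397135)
  Y <- Y + (h/6)(k1 + 2k2 + 2k3 + k4): x = -0.5806, y = -0.0365, dx/dtau = -0.7241, dy/dtau = 2.2857

Answer: x = -0.5806, y = -0.0365, dx/dtau = -0.7241, dy/dtau = 2.2857


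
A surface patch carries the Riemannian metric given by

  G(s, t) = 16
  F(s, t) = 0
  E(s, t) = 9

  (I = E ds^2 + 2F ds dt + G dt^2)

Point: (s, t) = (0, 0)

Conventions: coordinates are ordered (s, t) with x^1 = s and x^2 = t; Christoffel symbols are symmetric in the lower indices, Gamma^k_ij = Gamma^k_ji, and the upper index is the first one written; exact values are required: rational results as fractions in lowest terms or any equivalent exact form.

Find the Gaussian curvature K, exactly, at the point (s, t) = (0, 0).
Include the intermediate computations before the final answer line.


E = 9, F = 0, G = 16, EG - F^2 = 144 at the point
E_s = 0, E_t = 0, F_s = 0, F_t = 0, G_s = 0, G_t = 0
E_tt = 0, F_st = 0, G_ss = 0
K follows from Brioschi's formula, (det M1 - det M2)/(EG - F^2)^2.
M1 = [[-E_tt/2 + F_st - G_ss/2, E_s/2, F_s - E_t/2], [F_t - G_s/2, E, F], [G_t/2, F, G]] = [[0, 0, 0], [0, 9, 0], [0, 0, 16]]; det M1 = 0
M2 = [[0, E_t/2, G_s/2], [E_t/2, E, F], [G_s/2, F, G]] = [[0, 0, 0], [0, 9, 0], [0, 0, 16]]; det M2 = 0
det M1 - det M2 = 0; K = 0 / (144)^2 = 0

Answer: K = 0


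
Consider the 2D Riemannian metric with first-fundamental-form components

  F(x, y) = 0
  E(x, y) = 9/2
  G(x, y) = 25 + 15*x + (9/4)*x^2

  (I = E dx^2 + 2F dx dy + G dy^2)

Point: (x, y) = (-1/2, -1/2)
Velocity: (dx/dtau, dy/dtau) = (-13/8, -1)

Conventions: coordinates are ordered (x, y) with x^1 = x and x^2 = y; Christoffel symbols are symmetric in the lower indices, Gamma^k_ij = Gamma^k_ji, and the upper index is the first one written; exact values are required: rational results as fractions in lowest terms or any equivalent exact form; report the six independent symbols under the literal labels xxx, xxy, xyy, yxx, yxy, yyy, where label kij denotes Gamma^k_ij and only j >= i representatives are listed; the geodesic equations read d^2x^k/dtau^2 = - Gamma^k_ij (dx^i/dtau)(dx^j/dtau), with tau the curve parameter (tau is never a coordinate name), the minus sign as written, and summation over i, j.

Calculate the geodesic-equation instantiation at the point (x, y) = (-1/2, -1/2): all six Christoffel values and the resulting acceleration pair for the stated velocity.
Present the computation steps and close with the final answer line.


E = 9/2, F = 0, G = 289/16 at the point
E_x = 0, E_y = 0, F_x = 0, F_y = 0, G_x = 51/4, G_y = 0
EG - F^2 = 2601/32;  g^inv = (32/2601) * [[289/16, 0], [0, 9/2]]
first-kind symbols [ij,l] = (1/2)(d_i g_jl + d_j g_il - d_l g_ij): [xx,x] = E_x/2 = 0, [xx,y] = F_x - E_y/2 = 0, [xy,x] = E_y/2 = 0, [xy,y] = G_x/2 = 51/8, [yy,x] = F_y - G_x/2 = -51/8, [yy,y] = G_y/2 = 0
Gamma^x_ij = (G*[ij,x] - F*[ij,y])/(EG - F^2), Gamma^y_ij = (E*[ij,y] - F*[ij,x])/(EG - F^2)
Gamma_xxx = 0, Gamma_xxy = 0, Gamma_xyy = -17/12, Gamma_yxx = 0, Gamma_yxy = 6/17, Gamma_yyy = 0
d^2x/dtau^2 = -(Gamma_xxx*(-13/8)^2 + 2*Gamma_xxy*(-13/8)*(-1) + Gamma_xyy*(-1)^2) = 17/12
d^2y/dtau^2 = -(Gamma_yxx*(-13/8)^2 + 2*Gamma_yxy*(-13/8)*(-1) + Gamma_yyy*(-1)^2) = -39/34

Answer: Gamma_xxx = 0, Gamma_xxy = 0, Gamma_xyy = -17/12, Gamma_yxx = 0, Gamma_yxy = 6/17, Gamma_yyy = 0; accelerations (d^2x/dtau^2, d^2y/dtau^2) = (17/12, -39/34)


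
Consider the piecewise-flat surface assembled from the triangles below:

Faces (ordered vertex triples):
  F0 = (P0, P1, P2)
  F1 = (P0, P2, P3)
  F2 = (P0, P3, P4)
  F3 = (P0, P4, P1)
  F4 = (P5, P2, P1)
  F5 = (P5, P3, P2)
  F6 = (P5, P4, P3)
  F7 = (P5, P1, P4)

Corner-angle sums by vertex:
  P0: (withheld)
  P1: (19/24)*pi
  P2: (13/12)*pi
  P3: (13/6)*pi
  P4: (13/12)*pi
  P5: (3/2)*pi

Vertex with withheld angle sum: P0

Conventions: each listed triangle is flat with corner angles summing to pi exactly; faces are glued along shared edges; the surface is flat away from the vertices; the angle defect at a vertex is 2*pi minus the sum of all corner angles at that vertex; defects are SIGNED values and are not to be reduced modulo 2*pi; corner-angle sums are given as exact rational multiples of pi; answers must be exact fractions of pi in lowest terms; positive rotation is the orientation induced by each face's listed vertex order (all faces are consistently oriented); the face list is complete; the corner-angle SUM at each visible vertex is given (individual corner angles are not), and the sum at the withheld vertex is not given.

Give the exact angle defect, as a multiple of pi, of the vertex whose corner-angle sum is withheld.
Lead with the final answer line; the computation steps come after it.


Answer: defect(P0) = (5/8)*pi

V = 6, E = 12, F = 8; chi = V - E + F = 2
Gauss-Bonnet: total defect = 2*pi*chi = 4*pi; visible defects sum to (27/8)*pi


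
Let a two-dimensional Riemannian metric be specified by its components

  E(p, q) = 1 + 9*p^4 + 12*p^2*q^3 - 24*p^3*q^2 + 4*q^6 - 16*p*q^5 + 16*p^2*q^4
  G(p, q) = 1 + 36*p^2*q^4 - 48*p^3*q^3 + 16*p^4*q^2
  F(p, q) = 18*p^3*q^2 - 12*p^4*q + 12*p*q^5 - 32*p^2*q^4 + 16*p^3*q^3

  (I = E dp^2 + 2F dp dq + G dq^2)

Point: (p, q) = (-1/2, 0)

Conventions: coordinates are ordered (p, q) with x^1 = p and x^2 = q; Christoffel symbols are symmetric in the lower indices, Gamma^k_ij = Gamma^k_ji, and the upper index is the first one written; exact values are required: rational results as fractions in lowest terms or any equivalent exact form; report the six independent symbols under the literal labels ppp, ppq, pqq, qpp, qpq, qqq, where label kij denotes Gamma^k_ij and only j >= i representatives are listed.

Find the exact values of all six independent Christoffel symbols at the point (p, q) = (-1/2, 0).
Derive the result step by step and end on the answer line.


E = 25/16, F = 0, G = 1 at the point
E_p = -9/2, E_q = 0, F_p = 0, F_q = -3/4, G_p = 0, G_q = 0
EG - F^2 = 25/16;  g^inv = (16/25) * [[1, 0], [0, 25/16]]
first-kind symbols [ij,l] = (1/2)(d_i g_jl + d_j g_il - d_l g_ij): [pp,p] = E_p/2 = -9/4, [pp,q] = F_p - E_q/2 = 0, [pq,p] = E_q/2 = 0, [pq,q] = G_p/2 = 0, [qq,p] = F_q - G_p/2 = -3/4, [qq,q] = G_q/2 = 0
Gamma^p_ij = (G*[ij,p] - F*[ij,q])/(EG - F^2), Gamma^q_ij = (E*[ij,q] - F*[ij,p])/(EG - F^2)

Answer: Gamma_ppp = -36/25, Gamma_ppq = 0, Gamma_pqq = -12/25, Gamma_qpp = 0, Gamma_qpq = 0, Gamma_qqq = 0


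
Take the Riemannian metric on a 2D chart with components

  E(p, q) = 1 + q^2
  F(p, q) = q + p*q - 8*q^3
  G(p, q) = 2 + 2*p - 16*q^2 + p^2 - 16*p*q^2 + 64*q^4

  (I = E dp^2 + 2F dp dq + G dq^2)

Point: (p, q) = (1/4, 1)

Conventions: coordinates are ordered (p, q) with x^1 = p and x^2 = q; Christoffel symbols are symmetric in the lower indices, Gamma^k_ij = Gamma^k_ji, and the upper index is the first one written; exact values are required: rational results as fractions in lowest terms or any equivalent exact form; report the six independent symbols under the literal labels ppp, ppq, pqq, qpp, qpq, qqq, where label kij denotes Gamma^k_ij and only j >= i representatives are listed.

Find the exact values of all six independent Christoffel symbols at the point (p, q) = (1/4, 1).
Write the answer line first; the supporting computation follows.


Answer: Gamma_ppp = 0, Gamma_ppq = 16/761, Gamma_pqq = -256/761, Gamma_qpp = 0, Gamma_qpq = -108/761, Gamma_qqq = 1728/761

E = 2, F = -27/4, G = 745/16 at the point
E_p = 0, E_q = 2, F_p = 1, F_q = -91/4, G_p = -27/2, G_q = 216
EG - F^2 = 761/16;  g^inv = (16/761) * [[745/16, 27/4], [27/4, 2]]
first-kind symbols [ij,l] = (1/2)(d_i g_jl + d_j g_il - d_l g_ij): [pp,p] = E_p/2 = 0, [pp,q] = F_p - E_q/2 = 0, [pq,p] = E_q/2 = 1, [pq,q] = G_p/2 = -27/4, [qq,p] = F_q - G_p/2 = -16, [qq,q] = G_q/2 = 108
Gamma^p_ij = (G*[ij,p] - F*[ij,q])/(EG - F^2), Gamma^q_ij = (E*[ij,q] - F*[ij,p])/(EG - F^2)


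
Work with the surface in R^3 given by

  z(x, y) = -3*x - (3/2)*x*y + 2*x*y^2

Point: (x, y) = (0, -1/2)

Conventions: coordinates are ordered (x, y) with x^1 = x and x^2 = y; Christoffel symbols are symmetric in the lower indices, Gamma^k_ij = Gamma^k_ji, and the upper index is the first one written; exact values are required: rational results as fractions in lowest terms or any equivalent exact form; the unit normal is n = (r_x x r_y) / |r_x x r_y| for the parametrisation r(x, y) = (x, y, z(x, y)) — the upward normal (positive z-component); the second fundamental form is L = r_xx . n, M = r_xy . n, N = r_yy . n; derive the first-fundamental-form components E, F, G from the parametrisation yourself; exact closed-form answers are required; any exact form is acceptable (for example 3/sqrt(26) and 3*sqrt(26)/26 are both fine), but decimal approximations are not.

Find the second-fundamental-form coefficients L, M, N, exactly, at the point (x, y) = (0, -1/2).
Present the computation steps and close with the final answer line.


z_x = -7/4, z_y = 0, z_xx = 0, z_xy = -7/2, z_yy = 0
E = 65/16, F = 0, G = 1; answer radicand W^2 = 65/16
unnormalised second-form numerators: l = 0, m = -7/2, n = 0; L = l/sqrt(65/16), and similarly M = m/sqrt(W^2), N = n/sqrt(W^2)

Answer: L = 0, M = -14*sqrt(65)/65, N = 0


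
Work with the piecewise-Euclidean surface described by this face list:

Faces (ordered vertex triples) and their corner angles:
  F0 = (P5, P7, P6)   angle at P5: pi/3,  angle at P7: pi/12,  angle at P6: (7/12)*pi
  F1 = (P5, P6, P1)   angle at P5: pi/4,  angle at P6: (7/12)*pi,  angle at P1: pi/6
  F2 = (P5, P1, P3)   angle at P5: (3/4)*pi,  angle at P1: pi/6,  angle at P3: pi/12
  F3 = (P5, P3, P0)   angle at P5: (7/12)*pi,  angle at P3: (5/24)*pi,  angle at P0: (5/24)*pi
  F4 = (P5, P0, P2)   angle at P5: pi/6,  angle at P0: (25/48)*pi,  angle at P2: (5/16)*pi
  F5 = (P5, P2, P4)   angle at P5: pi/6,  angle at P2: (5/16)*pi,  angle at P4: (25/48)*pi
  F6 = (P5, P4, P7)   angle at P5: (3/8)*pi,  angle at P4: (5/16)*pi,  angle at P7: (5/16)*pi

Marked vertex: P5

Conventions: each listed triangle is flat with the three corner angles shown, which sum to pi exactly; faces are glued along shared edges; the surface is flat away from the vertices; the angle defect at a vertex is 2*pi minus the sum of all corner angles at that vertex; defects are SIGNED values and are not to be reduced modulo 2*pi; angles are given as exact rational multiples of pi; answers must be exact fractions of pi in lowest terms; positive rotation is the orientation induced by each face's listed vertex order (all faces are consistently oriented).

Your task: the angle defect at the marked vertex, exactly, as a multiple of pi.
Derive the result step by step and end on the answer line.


Sum of corner angles at P5: (21/8)*pi
defect = 2*pi - (21/8)*pi

Answer: defect(P5) = (-5/8)*pi


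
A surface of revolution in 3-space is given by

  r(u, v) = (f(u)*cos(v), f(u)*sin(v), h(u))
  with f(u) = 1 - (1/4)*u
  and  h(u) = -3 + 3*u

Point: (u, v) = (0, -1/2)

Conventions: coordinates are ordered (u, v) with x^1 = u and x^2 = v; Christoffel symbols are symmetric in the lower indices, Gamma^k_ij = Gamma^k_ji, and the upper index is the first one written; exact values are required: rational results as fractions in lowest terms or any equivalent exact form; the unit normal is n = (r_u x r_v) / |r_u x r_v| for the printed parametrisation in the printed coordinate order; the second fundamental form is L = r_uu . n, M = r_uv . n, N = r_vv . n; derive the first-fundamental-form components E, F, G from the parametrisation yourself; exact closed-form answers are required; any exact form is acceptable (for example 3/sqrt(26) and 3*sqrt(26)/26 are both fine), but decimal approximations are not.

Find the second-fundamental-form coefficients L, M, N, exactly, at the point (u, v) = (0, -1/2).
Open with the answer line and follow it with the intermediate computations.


Answer: L = 0, M = 0, N = 12*sqrt(145)/145

f = 1, f' = -1/4, f'' = 0, h' = 3, h'' = 0
E = 145/16, F = 0, G = 1; answer radicand W^2 = 145/16
unnormalised second-form numerators: l = 0, m = 0, n = 3; L = l/sqrt(145/16), and similarly M = m/sqrt(W^2), N = n/sqrt(W^2)


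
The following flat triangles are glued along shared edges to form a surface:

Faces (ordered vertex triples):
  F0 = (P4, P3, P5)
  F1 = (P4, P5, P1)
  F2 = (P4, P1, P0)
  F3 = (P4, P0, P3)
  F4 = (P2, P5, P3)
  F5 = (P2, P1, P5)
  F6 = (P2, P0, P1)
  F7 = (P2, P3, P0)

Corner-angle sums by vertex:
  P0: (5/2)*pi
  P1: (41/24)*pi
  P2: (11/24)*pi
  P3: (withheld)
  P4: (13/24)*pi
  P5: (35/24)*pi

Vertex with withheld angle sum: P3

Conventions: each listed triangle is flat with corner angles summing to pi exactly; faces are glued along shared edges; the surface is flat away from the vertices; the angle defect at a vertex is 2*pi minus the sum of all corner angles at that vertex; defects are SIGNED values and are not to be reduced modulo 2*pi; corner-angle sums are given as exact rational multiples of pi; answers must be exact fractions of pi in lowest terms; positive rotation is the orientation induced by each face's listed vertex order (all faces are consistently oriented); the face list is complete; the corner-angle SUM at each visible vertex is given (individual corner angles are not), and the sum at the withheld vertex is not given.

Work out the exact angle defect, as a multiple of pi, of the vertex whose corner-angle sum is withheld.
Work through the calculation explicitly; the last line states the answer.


V = 6, E = 12, F = 8; chi = V - E + F = 2
Gauss-Bonnet: total defect = 2*pi*chi = 4*pi; visible defects sum to (10/3)*pi

Answer: defect(P3) = (2/3)*pi


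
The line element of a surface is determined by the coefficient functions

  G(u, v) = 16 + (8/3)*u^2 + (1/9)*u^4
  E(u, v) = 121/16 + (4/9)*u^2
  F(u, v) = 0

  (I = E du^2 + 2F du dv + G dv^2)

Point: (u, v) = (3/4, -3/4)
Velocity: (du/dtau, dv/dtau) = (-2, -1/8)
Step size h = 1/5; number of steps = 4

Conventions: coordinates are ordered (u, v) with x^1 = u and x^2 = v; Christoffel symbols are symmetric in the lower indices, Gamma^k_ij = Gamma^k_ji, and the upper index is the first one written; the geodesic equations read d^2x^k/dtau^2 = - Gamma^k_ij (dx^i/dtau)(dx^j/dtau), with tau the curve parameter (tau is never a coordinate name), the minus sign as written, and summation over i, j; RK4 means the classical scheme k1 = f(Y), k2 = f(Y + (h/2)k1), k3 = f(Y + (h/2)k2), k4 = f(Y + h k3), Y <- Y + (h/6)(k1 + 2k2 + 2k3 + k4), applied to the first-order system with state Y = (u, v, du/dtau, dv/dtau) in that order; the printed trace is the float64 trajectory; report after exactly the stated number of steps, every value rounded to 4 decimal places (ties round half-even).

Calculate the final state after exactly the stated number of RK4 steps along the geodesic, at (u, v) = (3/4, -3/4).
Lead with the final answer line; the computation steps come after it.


Answer: u = -0.8654, v = -0.8557, du/dtau = -1.9897, dv/dtau = -0.1214

f(Y) = (du/dtau, dv/dtau, -Gamma^u_ij Y'^i Y'^j, -Gamma^v_ij Y'^i Y'^j) with the Gammas evaluated at the stage position; h = 0.200000; intermediate values shown to 6 dp
step 0: u = 0.7500, v = -0.7500, du/dtau = -2.0000, dv/dtau = -0.1250
step 1:
  k1: at (u, v) = (0.750000, -0.750000), (du/dtau, dv/dtau) = (-2.000000, -0.125000); Gamma_uuu = 0.042667, Gamma_uuv = 0.000000, Gamma_uvv = -0.268000, Gamma_vuu = 0.000000, Gamma_vuv = 0.119403, Gamma_vvv = 0.000000; k1 = (-2.000000, -0.125000, -0.166479, -0.059701)
  k2: at (u, v) = (0.550000, -0.762500), (du/dtau, dv/dtau) = (-2.016648, -0.130970); Gamma_uuu = 0.031759, Gamma_uuv = 0.000000, Gamma_uvv = -0.195355, Gamma_vuu = 0.000000, Gamma_vuv = 0.089413, Gamma_vvv = 0.000000; k2 = (-2.016648, -0.130970, -0.125807, -0.047231)
  k3: at (u, v) = (0.548335, -0.763097), (du/dtau, dv/dtau) = (-2.012581, -0.129723); Gamma_uuu = 0.031666, Gamma_uuv = 0.000000, Gamma_uvv = -0.194756, Gamma_vuu = 0.000000, Gamma_vuv = 0.089155, Gamma_vvv = 0.000000; k3 = (-2.012581, -0.129723, -0.124985, -0.046553)
  k4: at (u, v) = (0.347484, -0.775945), (du/dtau, dv/dtau) = (-2.024997, -0.134311); Gamma_uuu = 0.020278, Gamma_uuv = 0.000000, Gamma_uvv = -0.122890, Gamma_vuu = 0.000000, Gamma_vuv = 0.057337, Gamma_vvv = 0.000000; k4 = (-2.024997, -0.134311, -0.080934, -0.031189)
  Y <- Y + (h/6)(k1 + 2k2 + 2k3 + k4): u = 0.3472, v = -0.7760, du/dtau = -2.0250, dv/dtau = -0.1343
step 2:
  k1: at (u, v) = (0.347218, -0.776023), (du/dtau, dv/dtau) = (-2.024967, -0.134282); Gamma_uuu = 0.020262, Gamma_uuv = 0.000000, Gamma_uvv = -0.122795, Gamma_vuu = 0.000000, Gamma_vuv = 0.057294, Gamma_vvv = 0.000000; k1 = (-2.024967, -0.134282, -0.080871, -0.031158)
  k2: at (u, v) = (0.144722, -0.789451), (du/dtau, dv/dtau) = (-2.033054, -0.137398); Gamma_uuu = 0.008495, Gamma_uuv = 0.000000, Gamma_uvv = -0.051058, Gamma_vuu = 0.000000, Gamma_vuv = 0.024078, Gamma_vvv = 0.000000; k2 = (-2.033054, -0.137398, -0.034148, -0.013452)
  k3: at (u, v) = (0.143913, -0.789763), (du/dtau, dv/dtau) = (-2.028381, -0.135627); Gamma_uuu = 0.008447, Gamma_uuv = 0.000000, Gamma_uvv = -0.050772, Gamma_vuu = 0.000000, Gamma_vuv = 0.023944, Gamma_vvv = 0.000000; k3 = (-2.028381, -0.135627, -0.033821, -0.013174)
  k4: at (u, v) = (-0.058458, -0.803149), (du/dtau, dv/dtau) = (-2.031731, -0.136917); Gamma_uuu = -0.003435, Gamma_uuv = 0.000000, Gamma_uvv = 0.020615, Gamma_vuu = 0.000000, Gamma_vuv = -0.009740, Gamma_vvv = 0.000000; k4 = (-2.031731, -0.136917, 0.013792, 0.005419)
  Y <- Y + (h/6)(k1 + 2k2 + 2k3 + k4): u = -0.0588, v = -0.8033, du/dtau = -2.0317, dv/dtau = -0.1369
step 3:
  k1: at (u, v) = (-0.058767, -0.803265), (du/dtau, dv/dtau) = (-2.031734, -0.136915); Gamma_uuu = -0.003453, Gamma_uuv = 0.000000, Gamma_uvv = 0.020724, Gamma_vuu = 0.000000, Gamma_vuv = -0.009792, Gamma_vvv = 0.000000; k1 = (-2.031734, -0.136915, 0.013865, 0.005448)
  k2: at (u, v) = (-0.261941, -0.816956), (du/dtau, dv/dtau) = (-2.030347, -0.136370); Gamma_uuu = -0.015332, Gamma_uuv = 0.000000, Gamma_uvv = 0.092520, Gamma_vuu = 0.000000, Gamma_vuv = -0.043409, Gamma_vvv = 0.000000; k2 = (-2.030347, -0.136370, 0.061484, 0.024038)
  k3: at (u, v) = (-0.261802, -0.816902), (du/dtau, dv/dtau) = (-2.025585, -0.134511); Gamma_uuu = -0.015324, Gamma_uuv = 0.000000, Gamma_uvv = 0.092471, Gamma_vuu = 0.000000, Gamma_vuv = -0.043386, Gamma_vvv = 0.000000; k3 = (-2.025585, -0.134511, 0.061202, 0.023642)
  k4: at (u, v) = (-0.463884, -0.830167), (du/dtau, dv/dtau) = (-2.019493, -0.132187); Gamma_uuu = -0.026922, Gamma_uuv = 0.000000, Gamma_uvv = 0.164427, Gamma_vuu = 0.000000, Gamma_vuv = -0.075952, Gamma_vvv = 0.000000; k4 = (-2.019493, -0.132187, 0.106924, 0.040551)
  Y <- Y + (h/6)(k1 + 2k2 + 2k3 + k4): u = -0.4642, v = -0.8303, du/dtau = -2.0195, dv/dtau = -0.1322
step 4:
  k1: at (u, v) = (-0.464204, -0.830294), (du/dtau, dv/dtau) = (-2.019528, -0.132203); Gamma_uuu = -0.026940, Gamma_uuv = 0.000000, Gamma_uvv = 0.164542, Gamma_vuu = 0.000000, Gamma_vuv = -0.076003, Gamma_vvv = 0.000000; k1 = (-2.019528, -0.132203, 0.106998, 0.040584)
  k2: at (u, v) = (-0.666157, -0.843514), (du/dtau, dv/dtau) = (-2.008829, -0.128145); Gamma_uuu = -0.038155, Gamma_uuv = 0.000000, Gamma_uvv = 0.237394, Gamma_vuu = 0.000000, Gamma_vuv = -0.107067, Gamma_vvv = 0.000000; k2 = (-2.008829, -0.128145, 0.150071, 0.055122)
  k3: at (u, v) = (-0.665087, -0.843108), (du/dtau, dv/dtau) = (-2.004521, -0.126691); Gamma_uuu = -0.038096, Gamma_uuv = 0.000000, Gamma_uvv = 0.237005, Gamma_vuu = 0.000000, Gamma_vuv = -0.106907, Gamma_vvv = 0.000000; k3 = (-2.004521, -0.126691, 0.149272, 0.054299)
  k4: at (u, v) = (-0.865108, -0.855632), (du/dtau, dv/dtau) = (-1.989674, -0.121343); Gamma_uuu = -0.048700, Gamma_uuv = 0.000000, Gamma_uvv = 0.310424, Gamma_vuu = 0.000000, Gamma_vuv = -0.135720, Gamma_vvv = 0.000000; k4 = (-1.989674, -0.121343, 0.188223, 0.065535)
  Y <- Y + (h/6)(k1 + 2k2 + 2k3 + k4): u = -0.8654, v = -0.8557, du/dtau = -1.9897, dv/dtau = -0.1214
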